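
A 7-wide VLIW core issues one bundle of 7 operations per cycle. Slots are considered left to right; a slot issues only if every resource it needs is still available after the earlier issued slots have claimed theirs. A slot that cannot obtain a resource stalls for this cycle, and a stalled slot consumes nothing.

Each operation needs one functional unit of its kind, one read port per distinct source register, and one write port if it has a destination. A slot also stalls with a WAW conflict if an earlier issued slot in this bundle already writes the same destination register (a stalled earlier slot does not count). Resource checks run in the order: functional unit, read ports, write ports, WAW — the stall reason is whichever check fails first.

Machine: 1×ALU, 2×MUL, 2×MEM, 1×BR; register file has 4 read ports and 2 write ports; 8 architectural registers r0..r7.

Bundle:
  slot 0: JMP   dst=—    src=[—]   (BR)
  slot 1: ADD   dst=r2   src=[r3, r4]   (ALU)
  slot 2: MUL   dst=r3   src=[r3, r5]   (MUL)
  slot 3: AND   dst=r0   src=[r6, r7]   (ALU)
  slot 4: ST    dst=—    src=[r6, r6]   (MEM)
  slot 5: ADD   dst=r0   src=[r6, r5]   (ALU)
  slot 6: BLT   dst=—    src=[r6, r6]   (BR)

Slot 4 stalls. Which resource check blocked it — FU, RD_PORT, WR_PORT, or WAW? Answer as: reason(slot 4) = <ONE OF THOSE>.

(0) want 1×BR +0rd +0wr — yes → AL1|MU2|ME2|BR0|rd4|wr2
(1) want 1×ALU +2rd +1wr — yes → AL0|MU2|ME2|BR0|rd2|wr1
(2) want 1×MUL +2rd +1wr — yes → AL0|MU1|ME2|BR0|rd0|wr0
(3) want 1×ALU +2rd +1wr — FU → AL0|MU1|ME2|BR0|rd0|wr0
(4) want 1×MEM +1rd +0wr — RD_PORT → AL0|MU1|ME2|BR0|rd0|wr0
(5) want 1×ALU +2rd +1wr — FU → AL0|MU1|ME2|BR0|rd0|wr0
(6) want 1×BR +1rd +0wr — FU → AL0|MU1|ME2|BR0|rd0|wr0

reason(slot 4) = RD_PORT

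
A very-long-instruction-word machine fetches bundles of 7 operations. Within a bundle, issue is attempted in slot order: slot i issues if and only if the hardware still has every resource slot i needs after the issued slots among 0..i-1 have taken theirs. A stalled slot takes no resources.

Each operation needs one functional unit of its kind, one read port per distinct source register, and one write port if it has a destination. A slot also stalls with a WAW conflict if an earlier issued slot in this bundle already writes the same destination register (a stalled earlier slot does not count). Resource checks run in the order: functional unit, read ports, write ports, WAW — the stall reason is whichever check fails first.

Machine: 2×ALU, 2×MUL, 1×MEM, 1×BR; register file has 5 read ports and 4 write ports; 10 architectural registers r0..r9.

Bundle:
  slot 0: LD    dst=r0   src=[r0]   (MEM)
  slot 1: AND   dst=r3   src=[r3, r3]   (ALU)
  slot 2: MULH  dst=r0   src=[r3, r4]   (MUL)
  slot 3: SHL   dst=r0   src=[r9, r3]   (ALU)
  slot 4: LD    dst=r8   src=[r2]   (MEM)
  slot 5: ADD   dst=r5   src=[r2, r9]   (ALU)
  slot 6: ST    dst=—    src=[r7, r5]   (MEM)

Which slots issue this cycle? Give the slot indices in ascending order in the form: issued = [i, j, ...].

  0. MEM→r0 ⇒ go  {2A/2Mu/0Ld/1B | 4r 3w}
  1. ALU→r3 ⇒ go  {1A/2Mu/0Ld/1B | 3r 2w}
  2. MUL→r0 ⇒ no(WAW)  {1A/2Mu/0Ld/1B | 3r 2w}
  3. ALU→r0 ⇒ no(WAW)  {1A/2Mu/0Ld/1B | 3r 2w}
  4. MEM→r8 ⇒ no(FU)  {1A/2Mu/0Ld/1B | 3r 2w}
  5. ALU→r5 ⇒ go  {0A/2Mu/0Ld/1B | 1r 1w}
  6. MEM ⇒ no(FU)  {0A/2Mu/0Ld/1B | 1r 1w}

issued = [0, 1, 5]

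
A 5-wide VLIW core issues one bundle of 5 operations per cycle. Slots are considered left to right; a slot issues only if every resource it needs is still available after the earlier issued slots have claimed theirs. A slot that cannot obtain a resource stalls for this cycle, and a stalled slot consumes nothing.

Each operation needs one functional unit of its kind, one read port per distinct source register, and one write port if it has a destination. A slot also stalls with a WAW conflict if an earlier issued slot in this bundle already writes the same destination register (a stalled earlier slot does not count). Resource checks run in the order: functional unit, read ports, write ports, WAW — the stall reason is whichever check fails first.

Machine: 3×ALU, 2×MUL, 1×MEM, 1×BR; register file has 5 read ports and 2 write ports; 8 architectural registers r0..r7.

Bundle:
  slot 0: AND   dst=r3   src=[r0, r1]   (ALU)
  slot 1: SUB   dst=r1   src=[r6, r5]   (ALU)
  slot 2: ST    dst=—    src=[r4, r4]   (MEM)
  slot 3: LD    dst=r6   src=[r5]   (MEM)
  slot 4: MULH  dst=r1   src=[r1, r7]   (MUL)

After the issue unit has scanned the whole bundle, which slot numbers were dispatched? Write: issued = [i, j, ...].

#0 ALU src=r0,r1 dispatched  <A:2 Mu:2 Ld:1 B:1 rd:3 wr:1>
#1 ALU src=r6,r5 dispatched  <A:1 Mu:2 Ld:1 B:1 rd:1 wr:0>
#2 MEM src=r4,r4 dispatched  <A:1 Mu:2 Ld:0 B:1 rd:0 wr:0>
#3 MEM src=r5 held:FU  <A:1 Mu:2 Ld:0 B:1 rd:0 wr:0>
#4 MUL src=r1,r7 held:RD_PORT  <A:1 Mu:2 Ld:0 B:1 rd:0 wr:0>

issued = [0, 1, 2]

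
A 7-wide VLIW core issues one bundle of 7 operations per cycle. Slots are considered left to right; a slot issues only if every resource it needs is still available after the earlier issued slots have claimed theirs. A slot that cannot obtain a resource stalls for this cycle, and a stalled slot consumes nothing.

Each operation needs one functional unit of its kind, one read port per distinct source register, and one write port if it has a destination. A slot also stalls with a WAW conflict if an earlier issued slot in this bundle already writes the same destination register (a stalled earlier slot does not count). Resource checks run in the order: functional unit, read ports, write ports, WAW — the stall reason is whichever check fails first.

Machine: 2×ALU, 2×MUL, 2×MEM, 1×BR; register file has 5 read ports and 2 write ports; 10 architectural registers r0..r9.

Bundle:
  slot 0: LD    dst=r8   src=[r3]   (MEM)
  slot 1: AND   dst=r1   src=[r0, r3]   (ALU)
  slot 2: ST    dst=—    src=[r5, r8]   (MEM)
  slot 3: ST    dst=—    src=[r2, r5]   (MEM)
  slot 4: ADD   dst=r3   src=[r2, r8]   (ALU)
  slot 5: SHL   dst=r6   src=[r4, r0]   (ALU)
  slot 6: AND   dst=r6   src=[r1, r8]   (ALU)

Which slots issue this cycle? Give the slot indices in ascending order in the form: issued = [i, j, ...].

issued = [0, 1, 2]

#0 MEM src=r3 dispatched  <A:2 Mu:2 Ld:1 B:1 rd:4 wr:1>
#1 ALU src=r0,r3 dispatched  <A:1 Mu:2 Ld:1 B:1 rd:2 wr:0>
#2 MEM src=r5,r8 dispatched  <A:1 Mu:2 Ld:0 B:1 rd:0 wr:0>
#3 MEM src=r2,r5 held:FU  <A:1 Mu:2 Ld:0 B:1 rd:0 wr:0>
#4 ALU src=r2,r8 held:RD_PORT  <A:1 Mu:2 Ld:0 B:1 rd:0 wr:0>
#5 ALU src=r4,r0 held:RD_PORT  <A:1 Mu:2 Ld:0 B:1 rd:0 wr:0>
#6 ALU src=r1,r8 held:RD_PORT  <A:1 Mu:2 Ld:0 B:1 rd:0 wr:0>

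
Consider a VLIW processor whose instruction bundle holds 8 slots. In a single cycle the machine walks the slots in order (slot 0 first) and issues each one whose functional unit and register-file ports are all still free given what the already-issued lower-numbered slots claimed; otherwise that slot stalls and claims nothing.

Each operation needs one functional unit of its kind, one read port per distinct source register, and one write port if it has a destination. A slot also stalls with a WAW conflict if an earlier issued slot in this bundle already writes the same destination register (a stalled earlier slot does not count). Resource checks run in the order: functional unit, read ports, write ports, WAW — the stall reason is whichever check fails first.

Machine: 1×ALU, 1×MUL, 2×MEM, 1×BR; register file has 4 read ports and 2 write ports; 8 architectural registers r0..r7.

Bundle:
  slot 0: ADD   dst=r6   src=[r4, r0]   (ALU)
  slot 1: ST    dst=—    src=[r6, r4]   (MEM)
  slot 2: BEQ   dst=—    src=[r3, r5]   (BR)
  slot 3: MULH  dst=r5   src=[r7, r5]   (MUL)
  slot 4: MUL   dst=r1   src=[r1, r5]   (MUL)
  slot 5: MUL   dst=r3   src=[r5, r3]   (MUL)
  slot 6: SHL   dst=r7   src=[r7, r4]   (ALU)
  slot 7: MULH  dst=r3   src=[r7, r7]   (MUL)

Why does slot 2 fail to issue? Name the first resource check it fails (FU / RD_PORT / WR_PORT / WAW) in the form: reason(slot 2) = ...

reason(slot 2) = RD_PORT

#0 ALU src=r4,r0 dispatched  <A:0 Mu:1 Ld:2 B:1 rd:2 wr:1>
#1 MEM src=r6,r4 dispatched  <A:0 Mu:1 Ld:1 B:1 rd:0 wr:1>
#2 BR src=r3,r5 held:RD_PORT  <A:0 Mu:1 Ld:1 B:1 rd:0 wr:1>
#3 MUL src=r7,r5 held:RD_PORT  <A:0 Mu:1 Ld:1 B:1 rd:0 wr:1>
#4 MUL src=r1,r5 held:RD_PORT  <A:0 Mu:1 Ld:1 B:1 rd:0 wr:1>
#5 MUL src=r5,r3 held:RD_PORT  <A:0 Mu:1 Ld:1 B:1 rd:0 wr:1>
#6 ALU src=r7,r4 held:FU  <A:0 Mu:1 Ld:1 B:1 rd:0 wr:1>
#7 MUL src=r7,r7 held:RD_PORT  <A:0 Mu:1 Ld:1 B:1 rd:0 wr:1>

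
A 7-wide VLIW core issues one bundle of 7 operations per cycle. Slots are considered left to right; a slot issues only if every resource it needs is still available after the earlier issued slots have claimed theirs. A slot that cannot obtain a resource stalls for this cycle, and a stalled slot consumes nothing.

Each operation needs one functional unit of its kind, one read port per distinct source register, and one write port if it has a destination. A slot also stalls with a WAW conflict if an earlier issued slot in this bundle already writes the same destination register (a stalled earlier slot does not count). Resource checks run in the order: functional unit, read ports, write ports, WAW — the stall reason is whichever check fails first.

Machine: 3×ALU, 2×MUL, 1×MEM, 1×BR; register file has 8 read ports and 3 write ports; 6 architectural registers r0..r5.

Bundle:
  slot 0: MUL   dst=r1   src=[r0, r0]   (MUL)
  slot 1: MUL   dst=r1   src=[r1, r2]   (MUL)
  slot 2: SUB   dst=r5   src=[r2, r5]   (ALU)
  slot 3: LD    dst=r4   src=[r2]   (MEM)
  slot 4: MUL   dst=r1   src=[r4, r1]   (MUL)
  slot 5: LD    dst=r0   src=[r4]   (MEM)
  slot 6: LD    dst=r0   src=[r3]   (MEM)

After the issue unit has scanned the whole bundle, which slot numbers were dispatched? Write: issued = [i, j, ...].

  0. MUL→r1 ⇒ go  {3A/1Mu/1Ld/1B | 7r 2w}
  1. MUL→r1 ⇒ no(WAW)  {3A/1Mu/1Ld/1B | 7r 2w}
  2. ALU→r5 ⇒ go  {2A/1Mu/1Ld/1B | 5r 1w}
  3. MEM→r4 ⇒ go  {2A/1Mu/0Ld/1B | 4r 0w}
  4. MUL→r1 ⇒ no(WR_PORT)  {2A/1Mu/0Ld/1B | 4r 0w}
  5. MEM→r0 ⇒ no(FU)  {2A/1Mu/0Ld/1B | 4r 0w}
  6. MEM→r0 ⇒ no(FU)  {2A/1Mu/0Ld/1B | 4r 0w}

issued = [0, 2, 3]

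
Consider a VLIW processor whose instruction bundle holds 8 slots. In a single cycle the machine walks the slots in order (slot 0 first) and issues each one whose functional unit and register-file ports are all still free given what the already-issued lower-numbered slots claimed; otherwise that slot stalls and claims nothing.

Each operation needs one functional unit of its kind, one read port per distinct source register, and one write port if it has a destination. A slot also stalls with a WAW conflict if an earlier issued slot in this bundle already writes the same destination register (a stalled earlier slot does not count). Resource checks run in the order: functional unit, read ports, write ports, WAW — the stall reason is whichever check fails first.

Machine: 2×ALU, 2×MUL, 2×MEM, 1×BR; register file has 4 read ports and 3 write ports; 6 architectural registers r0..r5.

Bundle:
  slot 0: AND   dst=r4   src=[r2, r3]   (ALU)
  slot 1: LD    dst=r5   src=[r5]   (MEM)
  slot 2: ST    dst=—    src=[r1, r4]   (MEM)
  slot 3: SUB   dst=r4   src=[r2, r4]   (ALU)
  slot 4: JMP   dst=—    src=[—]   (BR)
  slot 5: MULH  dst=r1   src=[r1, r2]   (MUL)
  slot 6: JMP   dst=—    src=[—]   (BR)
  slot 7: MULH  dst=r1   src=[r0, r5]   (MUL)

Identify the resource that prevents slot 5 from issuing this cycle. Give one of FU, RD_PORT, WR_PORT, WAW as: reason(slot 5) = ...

[0] ALU needs rd=2 wr=1: ok; after: ALU=1 MUL=2 MEM=2 BR=1, R=2, W=2
[1] MEM needs rd=1 wr=1: ok; after: ALU=1 MUL=2 MEM=1 BR=1, R=1, W=1
[2] MEM needs rd=2 wr=0: RD_PORT; after: ALU=1 MUL=2 MEM=1 BR=1, R=1, W=1
[3] ALU needs rd=2 wr=1: RD_PORT; after: ALU=1 MUL=2 MEM=1 BR=1, R=1, W=1
[4] BR needs rd=0 wr=0: ok; after: ALU=1 MUL=2 MEM=1 BR=0, R=1, W=1
[5] MUL needs rd=2 wr=1: RD_PORT; after: ALU=1 MUL=2 MEM=1 BR=0, R=1, W=1
[6] BR needs rd=0 wr=0: FU; after: ALU=1 MUL=2 MEM=1 BR=0, R=1, W=1
[7] MUL needs rd=2 wr=1: RD_PORT; after: ALU=1 MUL=2 MEM=1 BR=0, R=1, W=1

reason(slot 5) = RD_PORT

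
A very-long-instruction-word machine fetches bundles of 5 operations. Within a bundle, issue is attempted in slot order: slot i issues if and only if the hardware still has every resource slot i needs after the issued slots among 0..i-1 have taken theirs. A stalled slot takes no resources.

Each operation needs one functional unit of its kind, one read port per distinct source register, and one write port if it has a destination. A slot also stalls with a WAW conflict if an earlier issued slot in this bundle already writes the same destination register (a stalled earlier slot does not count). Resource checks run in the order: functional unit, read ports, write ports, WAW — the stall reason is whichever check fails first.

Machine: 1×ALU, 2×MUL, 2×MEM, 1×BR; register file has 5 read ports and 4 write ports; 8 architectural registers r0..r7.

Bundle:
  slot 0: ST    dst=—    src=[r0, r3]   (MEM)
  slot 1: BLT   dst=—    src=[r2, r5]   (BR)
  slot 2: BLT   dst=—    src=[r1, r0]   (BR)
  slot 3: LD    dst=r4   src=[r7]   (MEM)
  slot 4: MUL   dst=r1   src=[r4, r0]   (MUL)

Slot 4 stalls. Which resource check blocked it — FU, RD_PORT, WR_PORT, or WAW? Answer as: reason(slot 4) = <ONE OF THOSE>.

#0 MEM src=r0,r3 dispatched  <A:1 Mu:2 Ld:1 B:1 rd:3 wr:4>
#1 BR src=r2,r5 dispatched  <A:1 Mu:2 Ld:1 B:0 rd:1 wr:4>
#2 BR src=r1,r0 held:FU  <A:1 Mu:2 Ld:1 B:0 rd:1 wr:4>
#3 MEM src=r7 dispatched  <A:1 Mu:2 Ld:0 B:0 rd:0 wr:3>
#4 MUL src=r4,r0 held:RD_PORT  <A:1 Mu:2 Ld:0 B:0 rd:0 wr:3>

reason(slot 4) = RD_PORT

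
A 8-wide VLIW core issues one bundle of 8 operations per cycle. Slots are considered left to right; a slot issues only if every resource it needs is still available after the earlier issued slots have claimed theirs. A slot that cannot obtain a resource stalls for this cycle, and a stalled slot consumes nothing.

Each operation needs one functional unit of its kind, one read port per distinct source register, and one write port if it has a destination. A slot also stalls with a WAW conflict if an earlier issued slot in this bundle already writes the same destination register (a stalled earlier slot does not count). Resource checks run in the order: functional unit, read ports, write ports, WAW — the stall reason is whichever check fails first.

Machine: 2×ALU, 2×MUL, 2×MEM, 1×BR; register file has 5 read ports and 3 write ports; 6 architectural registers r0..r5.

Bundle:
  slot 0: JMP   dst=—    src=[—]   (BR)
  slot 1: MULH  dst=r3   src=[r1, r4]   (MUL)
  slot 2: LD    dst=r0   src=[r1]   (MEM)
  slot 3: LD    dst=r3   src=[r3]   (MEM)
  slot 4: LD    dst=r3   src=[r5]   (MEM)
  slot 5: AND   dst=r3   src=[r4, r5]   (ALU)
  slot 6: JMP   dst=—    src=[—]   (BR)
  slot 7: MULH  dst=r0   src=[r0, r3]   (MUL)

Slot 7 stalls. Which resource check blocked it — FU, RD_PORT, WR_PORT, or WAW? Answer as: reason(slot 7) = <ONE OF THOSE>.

reason(slot 7) = WAW

(0) want 1×BR +0rd +0wr — yes → AL2|MU2|ME2|BR0|rd5|wr3
(1) want 1×MUL +2rd +1wr — yes → AL2|MU1|ME2|BR0|rd3|wr2
(2) want 1×MEM +1rd +1wr — yes → AL2|MU1|ME1|BR0|rd2|wr1
(3) want 1×MEM +1rd +1wr — WAW → AL2|MU1|ME1|BR0|rd2|wr1
(4) want 1×MEM +1rd +1wr — WAW → AL2|MU1|ME1|BR0|rd2|wr1
(5) want 1×ALU +2rd +1wr — WAW → AL2|MU1|ME1|BR0|rd2|wr1
(6) want 1×BR +0rd +0wr — FU → AL2|MU1|ME1|BR0|rd2|wr1
(7) want 1×MUL +2rd +1wr — WAW → AL2|MU1|ME1|BR0|rd2|wr1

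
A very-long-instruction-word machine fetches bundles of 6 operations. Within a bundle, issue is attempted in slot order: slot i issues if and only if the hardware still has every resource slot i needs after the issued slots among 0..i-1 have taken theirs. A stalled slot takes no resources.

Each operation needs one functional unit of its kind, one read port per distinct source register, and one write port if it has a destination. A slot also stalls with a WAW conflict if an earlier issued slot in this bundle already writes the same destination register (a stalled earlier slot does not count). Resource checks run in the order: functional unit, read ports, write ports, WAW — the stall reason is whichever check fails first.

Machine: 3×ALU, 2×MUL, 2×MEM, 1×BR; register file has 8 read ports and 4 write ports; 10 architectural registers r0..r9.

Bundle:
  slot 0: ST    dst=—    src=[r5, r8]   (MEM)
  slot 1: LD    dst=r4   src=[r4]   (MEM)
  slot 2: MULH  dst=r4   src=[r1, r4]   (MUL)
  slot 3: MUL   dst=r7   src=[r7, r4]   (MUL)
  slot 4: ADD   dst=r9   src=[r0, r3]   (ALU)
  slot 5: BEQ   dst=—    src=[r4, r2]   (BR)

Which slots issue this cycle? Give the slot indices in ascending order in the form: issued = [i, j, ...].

(0) want 1×MEM +2rd +0wr — yes → AL3|MU2|ME1|BR1|rd6|wr4
(1) want 1×MEM +1rd +1wr — yes → AL3|MU2|ME0|BR1|rd5|wr3
(2) want 1×MUL +2rd +1wr — WAW → AL3|MU2|ME0|BR1|rd5|wr3
(3) want 1×MUL +2rd +1wr — yes → AL3|MU1|ME0|BR1|rd3|wr2
(4) want 1×ALU +2rd +1wr — yes → AL2|MU1|ME0|BR1|rd1|wr1
(5) want 1×BR +2rd +0wr — RD_PORT → AL2|MU1|ME0|BR1|rd1|wr1

issued = [0, 1, 3, 4]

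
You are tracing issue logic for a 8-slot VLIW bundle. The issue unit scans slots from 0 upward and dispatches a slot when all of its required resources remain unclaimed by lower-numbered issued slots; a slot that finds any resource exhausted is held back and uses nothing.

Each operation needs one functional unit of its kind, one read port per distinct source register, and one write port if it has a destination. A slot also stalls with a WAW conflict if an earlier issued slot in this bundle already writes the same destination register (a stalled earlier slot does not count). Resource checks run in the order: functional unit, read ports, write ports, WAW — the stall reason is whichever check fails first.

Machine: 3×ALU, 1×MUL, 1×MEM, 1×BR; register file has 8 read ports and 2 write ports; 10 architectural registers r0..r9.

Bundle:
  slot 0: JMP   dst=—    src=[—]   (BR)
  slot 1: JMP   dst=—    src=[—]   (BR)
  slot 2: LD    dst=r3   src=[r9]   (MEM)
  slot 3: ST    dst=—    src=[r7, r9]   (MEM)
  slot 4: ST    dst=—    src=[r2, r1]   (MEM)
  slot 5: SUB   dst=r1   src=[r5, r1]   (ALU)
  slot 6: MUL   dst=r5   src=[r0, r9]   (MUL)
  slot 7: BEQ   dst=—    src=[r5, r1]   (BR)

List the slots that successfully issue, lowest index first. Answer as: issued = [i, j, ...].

slot 0 (BR): ISSUE — free A3,Mu1,Ld1,B0 rp8 wp2
slot 1 (BR): stall FU — free A3,Mu1,Ld1,B0 rp8 wp2
slot 2 (MEM): ISSUE — free A3,Mu1,Ld0,B0 rp7 wp1
slot 3 (MEM): stall FU — free A3,Mu1,Ld0,B0 rp7 wp1
slot 4 (MEM): stall FU — free A3,Mu1,Ld0,B0 rp7 wp1
slot 5 (ALU): ISSUE — free A2,Mu1,Ld0,B0 rp5 wp0
slot 6 (MUL): stall WR_PORT — free A2,Mu1,Ld0,B0 rp5 wp0
slot 7 (BR): stall FU — free A2,Mu1,Ld0,B0 rp5 wp0

issued = [0, 2, 5]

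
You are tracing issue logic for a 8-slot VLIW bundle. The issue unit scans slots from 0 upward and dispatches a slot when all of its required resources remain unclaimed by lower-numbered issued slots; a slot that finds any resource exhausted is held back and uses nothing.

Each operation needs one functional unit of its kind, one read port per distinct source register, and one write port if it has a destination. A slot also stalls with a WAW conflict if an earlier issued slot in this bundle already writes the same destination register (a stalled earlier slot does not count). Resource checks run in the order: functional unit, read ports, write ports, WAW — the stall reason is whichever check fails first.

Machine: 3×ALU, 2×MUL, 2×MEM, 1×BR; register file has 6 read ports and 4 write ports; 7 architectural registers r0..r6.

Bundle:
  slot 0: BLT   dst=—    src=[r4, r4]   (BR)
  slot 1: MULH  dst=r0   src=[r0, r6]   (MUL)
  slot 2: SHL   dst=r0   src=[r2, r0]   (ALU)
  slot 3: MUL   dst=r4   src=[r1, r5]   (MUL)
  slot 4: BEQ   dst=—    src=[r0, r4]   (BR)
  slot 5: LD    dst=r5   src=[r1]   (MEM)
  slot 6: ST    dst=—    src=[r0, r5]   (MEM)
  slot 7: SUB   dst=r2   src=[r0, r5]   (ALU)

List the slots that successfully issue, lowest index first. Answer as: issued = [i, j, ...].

issued = [0, 1, 3, 5]

#0 BR src=r4,r4 dispatched  <A:3 Mu:2 Ld:2 B:0 rd:5 wr:4>
#1 MUL src=r0,r6 dispatched  <A:3 Mu:1 Ld:2 B:0 rd:3 wr:3>
#2 ALU src=r2,r0 held:WAW  <A:3 Mu:1 Ld:2 B:0 rd:3 wr:3>
#3 MUL src=r1,r5 dispatched  <A:3 Mu:0 Ld:2 B:0 rd:1 wr:2>
#4 BR src=r0,r4 held:FU  <A:3 Mu:0 Ld:2 B:0 rd:1 wr:2>
#5 MEM src=r1 dispatched  <A:3 Mu:0 Ld:1 B:0 rd:0 wr:1>
#6 MEM src=r0,r5 held:RD_PORT  <A:3 Mu:0 Ld:1 B:0 rd:0 wr:1>
#7 ALU src=r0,r5 held:RD_PORT  <A:3 Mu:0 Ld:1 B:0 rd:0 wr:1>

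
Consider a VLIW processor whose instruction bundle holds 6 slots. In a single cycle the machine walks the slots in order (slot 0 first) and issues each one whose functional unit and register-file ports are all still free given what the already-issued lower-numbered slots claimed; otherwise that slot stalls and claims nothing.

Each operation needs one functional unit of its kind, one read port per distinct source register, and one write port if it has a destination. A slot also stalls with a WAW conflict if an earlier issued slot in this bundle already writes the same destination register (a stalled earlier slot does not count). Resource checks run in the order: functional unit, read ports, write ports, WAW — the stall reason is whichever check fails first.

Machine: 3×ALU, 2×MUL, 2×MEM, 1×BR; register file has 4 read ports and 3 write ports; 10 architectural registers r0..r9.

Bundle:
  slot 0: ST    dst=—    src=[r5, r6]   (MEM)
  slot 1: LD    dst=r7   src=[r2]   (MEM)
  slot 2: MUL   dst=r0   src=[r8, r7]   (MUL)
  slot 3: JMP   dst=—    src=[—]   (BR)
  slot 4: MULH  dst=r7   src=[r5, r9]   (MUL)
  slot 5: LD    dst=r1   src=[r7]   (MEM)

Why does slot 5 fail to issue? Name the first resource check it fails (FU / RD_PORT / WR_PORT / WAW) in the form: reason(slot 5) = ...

reason(slot 5) = FU

(0) want 1×MEM +2rd +0wr — yes → AL3|MU2|ME1|BR1|rd2|wr3
(1) want 1×MEM +1rd +1wr — yes → AL3|MU2|ME0|BR1|rd1|wr2
(2) want 1×MUL +2rd +1wr — RD_PORT → AL3|MU2|ME0|BR1|rd1|wr2
(3) want 1×BR +0rd +0wr — yes → AL3|MU2|ME0|BR0|rd1|wr2
(4) want 1×MUL +2rd +1wr — RD_PORT → AL3|MU2|ME0|BR0|rd1|wr2
(5) want 1×MEM +1rd +1wr — FU → AL3|MU2|ME0|BR0|rd1|wr2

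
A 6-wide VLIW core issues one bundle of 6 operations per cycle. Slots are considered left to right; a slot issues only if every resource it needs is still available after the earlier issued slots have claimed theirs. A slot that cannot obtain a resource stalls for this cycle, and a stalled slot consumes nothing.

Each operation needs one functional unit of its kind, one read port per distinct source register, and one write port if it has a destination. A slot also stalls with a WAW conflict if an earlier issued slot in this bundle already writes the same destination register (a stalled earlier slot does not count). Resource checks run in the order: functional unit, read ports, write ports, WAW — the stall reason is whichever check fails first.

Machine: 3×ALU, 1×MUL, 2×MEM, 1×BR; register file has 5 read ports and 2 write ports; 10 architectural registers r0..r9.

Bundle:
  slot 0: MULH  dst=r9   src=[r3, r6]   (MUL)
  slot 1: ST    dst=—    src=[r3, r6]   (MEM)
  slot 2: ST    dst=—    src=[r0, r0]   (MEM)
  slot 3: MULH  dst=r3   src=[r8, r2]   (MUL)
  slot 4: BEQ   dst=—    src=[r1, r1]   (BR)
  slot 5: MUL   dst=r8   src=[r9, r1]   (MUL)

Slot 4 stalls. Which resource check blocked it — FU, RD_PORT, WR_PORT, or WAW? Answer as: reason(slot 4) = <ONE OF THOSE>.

[0] MUL needs rd=2 wr=1: ok; after: ALU=3 MUL=0 MEM=2 BR=1, R=3, W=1
[1] MEM needs rd=2 wr=0: ok; after: ALU=3 MUL=0 MEM=1 BR=1, R=1, W=1
[2] MEM needs rd=1 wr=0: ok; after: ALU=3 MUL=0 MEM=0 BR=1, R=0, W=1
[3] MUL needs rd=2 wr=1: FU; after: ALU=3 MUL=0 MEM=0 BR=1, R=0, W=1
[4] BR needs rd=1 wr=0: RD_PORT; after: ALU=3 MUL=0 MEM=0 BR=1, R=0, W=1
[5] MUL needs rd=2 wr=1: FU; after: ALU=3 MUL=0 MEM=0 BR=1, R=0, W=1

reason(slot 4) = RD_PORT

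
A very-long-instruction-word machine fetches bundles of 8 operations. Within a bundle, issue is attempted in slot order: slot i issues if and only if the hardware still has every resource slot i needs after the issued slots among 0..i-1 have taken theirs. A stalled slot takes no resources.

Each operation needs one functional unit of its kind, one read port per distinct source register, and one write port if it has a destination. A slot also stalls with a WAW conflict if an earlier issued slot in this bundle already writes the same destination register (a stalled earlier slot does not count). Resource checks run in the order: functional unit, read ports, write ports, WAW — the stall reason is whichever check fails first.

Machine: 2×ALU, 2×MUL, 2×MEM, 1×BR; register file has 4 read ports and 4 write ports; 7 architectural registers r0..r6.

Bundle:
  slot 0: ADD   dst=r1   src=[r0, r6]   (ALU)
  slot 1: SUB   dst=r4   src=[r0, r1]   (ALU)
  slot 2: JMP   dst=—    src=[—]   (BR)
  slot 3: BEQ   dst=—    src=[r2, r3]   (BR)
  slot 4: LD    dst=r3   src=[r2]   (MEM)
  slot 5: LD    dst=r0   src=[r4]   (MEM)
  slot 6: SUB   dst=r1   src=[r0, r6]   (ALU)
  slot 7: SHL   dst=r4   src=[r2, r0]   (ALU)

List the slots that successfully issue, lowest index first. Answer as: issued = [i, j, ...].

issued = [0, 1, 2]

  0. ALU→r1 ⇒ go  {1A/2Mu/2Ld/1B | 2r 3w}
  1. ALU→r4 ⇒ go  {0A/2Mu/2Ld/1B | 0r 2w}
  2. BR ⇒ go  {0A/2Mu/2Ld/0B | 0r 2w}
  3. BR ⇒ no(FU)  {0A/2Mu/2Ld/0B | 0r 2w}
  4. MEM→r3 ⇒ no(RD_PORT)  {0A/2Mu/2Ld/0B | 0r 2w}
  5. MEM→r0 ⇒ no(RD_PORT)  {0A/2Mu/2Ld/0B | 0r 2w}
  6. ALU→r1 ⇒ no(FU)  {0A/2Mu/2Ld/0B | 0r 2w}
  7. ALU→r4 ⇒ no(FU)  {0A/2Mu/2Ld/0B | 0r 2w}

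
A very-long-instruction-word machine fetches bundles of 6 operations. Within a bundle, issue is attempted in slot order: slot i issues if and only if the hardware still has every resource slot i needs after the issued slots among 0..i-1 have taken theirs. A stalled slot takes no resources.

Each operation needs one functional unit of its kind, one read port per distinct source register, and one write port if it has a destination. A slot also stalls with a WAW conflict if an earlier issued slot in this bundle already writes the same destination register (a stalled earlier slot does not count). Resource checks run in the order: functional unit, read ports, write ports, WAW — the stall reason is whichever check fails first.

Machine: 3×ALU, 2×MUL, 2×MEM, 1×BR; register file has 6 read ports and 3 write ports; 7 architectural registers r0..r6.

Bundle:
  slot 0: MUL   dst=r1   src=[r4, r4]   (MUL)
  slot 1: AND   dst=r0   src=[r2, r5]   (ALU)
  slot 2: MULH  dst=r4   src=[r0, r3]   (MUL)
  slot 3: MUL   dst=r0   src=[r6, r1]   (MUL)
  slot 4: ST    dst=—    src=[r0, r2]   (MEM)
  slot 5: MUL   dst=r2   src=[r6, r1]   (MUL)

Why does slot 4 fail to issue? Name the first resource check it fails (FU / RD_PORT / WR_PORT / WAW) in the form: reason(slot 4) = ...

reason(slot 4) = RD_PORT

  0. MUL→r1 ⇒ go  {3A/1Mu/2Ld/1B | 5r 2w}
  1. ALU→r0 ⇒ go  {2A/1Mu/2Ld/1B | 3r 1w}
  2. MUL→r4 ⇒ go  {2A/0Mu/2Ld/1B | 1r 0w}
  3. MUL→r0 ⇒ no(FU)  {2A/0Mu/2Ld/1B | 1r 0w}
  4. MEM ⇒ no(RD_PORT)  {2A/0Mu/2Ld/1B | 1r 0w}
  5. MUL→r2 ⇒ no(FU)  {2A/0Mu/2Ld/1B | 1r 0w}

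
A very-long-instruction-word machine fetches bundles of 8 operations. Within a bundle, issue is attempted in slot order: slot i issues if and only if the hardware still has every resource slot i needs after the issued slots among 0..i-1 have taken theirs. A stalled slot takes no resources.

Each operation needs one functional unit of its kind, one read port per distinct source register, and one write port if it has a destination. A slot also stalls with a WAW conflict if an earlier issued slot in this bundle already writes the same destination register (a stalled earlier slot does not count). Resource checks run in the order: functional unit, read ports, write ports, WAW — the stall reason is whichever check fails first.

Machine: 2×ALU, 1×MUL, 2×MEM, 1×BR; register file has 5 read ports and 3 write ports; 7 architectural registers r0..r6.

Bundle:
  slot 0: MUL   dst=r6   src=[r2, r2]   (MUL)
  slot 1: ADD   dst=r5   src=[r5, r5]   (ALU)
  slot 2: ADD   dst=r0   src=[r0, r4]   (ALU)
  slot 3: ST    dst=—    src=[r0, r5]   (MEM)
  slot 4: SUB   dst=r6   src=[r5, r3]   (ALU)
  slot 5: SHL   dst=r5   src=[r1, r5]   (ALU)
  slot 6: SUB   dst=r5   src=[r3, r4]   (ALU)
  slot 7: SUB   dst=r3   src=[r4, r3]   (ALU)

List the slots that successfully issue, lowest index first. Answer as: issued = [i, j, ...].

issued = [0, 1, 2]

  0. MUL→r6 ⇒ go  {2A/0Mu/2Ld/1B | 4r 2w}
  1. ALU→r5 ⇒ go  {1A/0Mu/2Ld/1B | 3r 1w}
  2. ALU→r0 ⇒ go  {0A/0Mu/2Ld/1B | 1r 0w}
  3. MEM ⇒ no(RD_PORT)  {0A/0Mu/2Ld/1B | 1r 0w}
  4. ALU→r6 ⇒ no(FU)  {0A/0Mu/2Ld/1B | 1r 0w}
  5. ALU→r5 ⇒ no(FU)  {0A/0Mu/2Ld/1B | 1r 0w}
  6. ALU→r5 ⇒ no(FU)  {0A/0Mu/2Ld/1B | 1r 0w}
  7. ALU→r3 ⇒ no(FU)  {0A/0Mu/2Ld/1B | 1r 0w}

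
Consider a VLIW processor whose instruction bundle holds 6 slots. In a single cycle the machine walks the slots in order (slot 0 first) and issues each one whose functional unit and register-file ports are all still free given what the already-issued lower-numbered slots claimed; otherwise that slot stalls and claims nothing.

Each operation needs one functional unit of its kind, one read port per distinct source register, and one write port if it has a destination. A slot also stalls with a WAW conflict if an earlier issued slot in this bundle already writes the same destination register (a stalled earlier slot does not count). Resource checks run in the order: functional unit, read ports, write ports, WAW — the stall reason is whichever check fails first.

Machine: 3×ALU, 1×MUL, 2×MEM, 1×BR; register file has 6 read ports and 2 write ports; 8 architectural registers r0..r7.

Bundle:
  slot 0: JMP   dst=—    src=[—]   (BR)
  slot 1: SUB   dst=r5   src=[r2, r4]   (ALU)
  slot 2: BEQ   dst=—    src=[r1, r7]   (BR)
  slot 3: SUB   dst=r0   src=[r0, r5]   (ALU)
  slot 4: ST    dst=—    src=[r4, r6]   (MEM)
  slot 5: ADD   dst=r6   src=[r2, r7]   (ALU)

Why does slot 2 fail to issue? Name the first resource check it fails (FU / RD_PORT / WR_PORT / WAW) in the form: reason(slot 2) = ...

reason(slot 2) = FU

slot 0 (BR): ISSUE — free A3,Mu1,Ld2,B0 rp6 wp2
slot 1 (ALU): ISSUE — free A2,Mu1,Ld2,B0 rp4 wp1
slot 2 (BR): stall FU — free A2,Mu1,Ld2,B0 rp4 wp1
slot 3 (ALU): ISSUE — free A1,Mu1,Ld2,B0 rp2 wp0
slot 4 (MEM): ISSUE — free A1,Mu1,Ld1,B0 rp0 wp0
slot 5 (ALU): stall RD_PORT — free A1,Mu1,Ld1,B0 rp0 wp0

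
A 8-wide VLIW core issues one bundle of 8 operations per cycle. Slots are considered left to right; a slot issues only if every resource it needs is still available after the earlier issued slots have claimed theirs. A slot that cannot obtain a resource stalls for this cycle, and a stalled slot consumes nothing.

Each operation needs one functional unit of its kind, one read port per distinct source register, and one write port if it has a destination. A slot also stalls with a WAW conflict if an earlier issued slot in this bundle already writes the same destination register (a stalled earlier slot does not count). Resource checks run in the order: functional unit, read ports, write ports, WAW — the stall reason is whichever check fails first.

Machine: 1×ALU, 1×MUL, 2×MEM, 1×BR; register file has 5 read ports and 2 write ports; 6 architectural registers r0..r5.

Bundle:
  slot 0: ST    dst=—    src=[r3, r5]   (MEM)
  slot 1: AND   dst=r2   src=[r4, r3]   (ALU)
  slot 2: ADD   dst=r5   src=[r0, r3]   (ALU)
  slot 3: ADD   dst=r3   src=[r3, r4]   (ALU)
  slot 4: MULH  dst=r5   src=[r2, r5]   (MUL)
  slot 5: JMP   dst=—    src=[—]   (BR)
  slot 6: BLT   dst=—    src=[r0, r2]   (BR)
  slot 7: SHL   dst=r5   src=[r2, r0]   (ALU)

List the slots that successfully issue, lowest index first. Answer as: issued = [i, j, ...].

issued = [0, 1, 5]

#0 MEM src=r3,r5 dispatched  <A:1 Mu:1 Ld:1 B:1 rd:3 wr:2>
#1 ALU src=r4,r3 dispatched  <A:0 Mu:1 Ld:1 B:1 rd:1 wr:1>
#2 ALU src=r0,r3 held:FU  <A:0 Mu:1 Ld:1 B:1 rd:1 wr:1>
#3 ALU src=r3,r4 held:FU  <A:0 Mu:1 Ld:1 B:1 rd:1 wr:1>
#4 MUL src=r2,r5 held:RD_PORT  <A:0 Mu:1 Ld:1 B:1 rd:1 wr:1>
#5 BR src=- dispatched  <A:0 Mu:1 Ld:1 B:0 rd:1 wr:1>
#6 BR src=r0,r2 held:FU  <A:0 Mu:1 Ld:1 B:0 rd:1 wr:1>
#7 ALU src=r2,r0 held:FU  <A:0 Mu:1 Ld:1 B:0 rd:1 wr:1>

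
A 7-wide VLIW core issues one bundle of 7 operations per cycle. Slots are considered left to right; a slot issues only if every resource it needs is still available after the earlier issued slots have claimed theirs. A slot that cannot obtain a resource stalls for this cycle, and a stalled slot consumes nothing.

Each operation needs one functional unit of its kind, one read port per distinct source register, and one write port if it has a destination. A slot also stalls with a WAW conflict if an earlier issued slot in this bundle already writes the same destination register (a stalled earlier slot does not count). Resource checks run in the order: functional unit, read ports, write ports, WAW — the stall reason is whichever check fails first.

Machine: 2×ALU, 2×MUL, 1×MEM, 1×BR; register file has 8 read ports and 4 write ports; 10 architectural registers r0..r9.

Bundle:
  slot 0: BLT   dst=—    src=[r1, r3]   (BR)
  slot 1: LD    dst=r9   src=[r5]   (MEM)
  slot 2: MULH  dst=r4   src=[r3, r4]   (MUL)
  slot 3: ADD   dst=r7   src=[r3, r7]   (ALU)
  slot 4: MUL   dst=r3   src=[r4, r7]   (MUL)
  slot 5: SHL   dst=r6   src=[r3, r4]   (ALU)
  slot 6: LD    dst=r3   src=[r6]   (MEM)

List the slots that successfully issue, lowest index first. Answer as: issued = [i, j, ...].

(0) want 1×BR +2rd +0wr — yes → AL2|MU2|ME1|BR0|rd6|wr4
(1) want 1×MEM +1rd +1wr — yes → AL2|MU2|ME0|BR0|rd5|wr3
(2) want 1×MUL +2rd +1wr — yes → AL2|MU1|ME0|BR0|rd3|wr2
(3) want 1×ALU +2rd +1wr — yes → AL1|MU1|ME0|BR0|rd1|wr1
(4) want 1×MUL +2rd +1wr — RD_PORT → AL1|MU1|ME0|BR0|rd1|wr1
(5) want 1×ALU +2rd +1wr — RD_PORT → AL1|MU1|ME0|BR0|rd1|wr1
(6) want 1×MEM +1rd +1wr — FU → AL1|MU1|ME0|BR0|rd1|wr1

issued = [0, 1, 2, 3]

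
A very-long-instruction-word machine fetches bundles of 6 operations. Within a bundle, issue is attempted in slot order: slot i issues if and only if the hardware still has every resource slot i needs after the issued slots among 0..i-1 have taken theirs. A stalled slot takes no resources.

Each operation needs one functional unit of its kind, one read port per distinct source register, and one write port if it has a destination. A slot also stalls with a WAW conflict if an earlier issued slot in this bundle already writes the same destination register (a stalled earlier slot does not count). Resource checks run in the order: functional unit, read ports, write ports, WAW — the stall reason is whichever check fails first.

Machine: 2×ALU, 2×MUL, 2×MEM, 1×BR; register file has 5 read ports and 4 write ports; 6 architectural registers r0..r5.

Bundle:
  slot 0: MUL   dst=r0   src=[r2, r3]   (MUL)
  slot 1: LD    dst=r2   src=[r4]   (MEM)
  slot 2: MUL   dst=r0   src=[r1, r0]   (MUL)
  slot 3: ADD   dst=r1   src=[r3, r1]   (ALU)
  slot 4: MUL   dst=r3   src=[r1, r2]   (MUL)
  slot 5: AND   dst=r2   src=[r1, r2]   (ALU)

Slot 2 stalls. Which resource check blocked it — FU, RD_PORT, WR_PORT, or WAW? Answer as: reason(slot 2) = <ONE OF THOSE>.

reason(slot 2) = WAW

(0) want 1×MUL +2rd +1wr — yes → AL2|MU1|ME2|BR1|rd3|wr3
(1) want 1×MEM +1rd +1wr — yes → AL2|MU1|ME1|BR1|rd2|wr2
(2) want 1×MUL +2rd +1wr — WAW → AL2|MU1|ME1|BR1|rd2|wr2
(3) want 1×ALU +2rd +1wr — yes → AL1|MU1|ME1|BR1|rd0|wr1
(4) want 1×MUL +2rd +1wr — RD_PORT → AL1|MU1|ME1|BR1|rd0|wr1
(5) want 1×ALU +2rd +1wr — RD_PORT → AL1|MU1|ME1|BR1|rd0|wr1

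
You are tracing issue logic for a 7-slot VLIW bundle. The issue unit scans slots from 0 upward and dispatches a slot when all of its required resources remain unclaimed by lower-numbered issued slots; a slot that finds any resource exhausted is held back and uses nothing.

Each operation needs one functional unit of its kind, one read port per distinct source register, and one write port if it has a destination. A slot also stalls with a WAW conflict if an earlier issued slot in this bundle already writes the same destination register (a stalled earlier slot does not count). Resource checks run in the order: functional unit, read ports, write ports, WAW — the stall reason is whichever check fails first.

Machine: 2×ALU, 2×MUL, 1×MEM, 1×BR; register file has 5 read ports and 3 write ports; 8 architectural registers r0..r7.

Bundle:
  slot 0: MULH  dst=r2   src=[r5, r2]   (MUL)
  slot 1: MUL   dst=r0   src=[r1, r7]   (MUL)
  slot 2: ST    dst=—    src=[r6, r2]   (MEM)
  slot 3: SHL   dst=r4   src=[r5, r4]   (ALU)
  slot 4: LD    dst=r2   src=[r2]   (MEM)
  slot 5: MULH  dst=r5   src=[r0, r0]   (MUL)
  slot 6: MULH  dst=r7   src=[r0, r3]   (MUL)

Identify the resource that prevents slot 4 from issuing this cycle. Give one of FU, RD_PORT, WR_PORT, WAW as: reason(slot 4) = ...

reason(slot 4) = WAW

slot 0 (MUL): ISSUE — free A2,Mu1,Ld1,B1 rp3 wp2
slot 1 (MUL): ISSUE — free A2,Mu0,Ld1,B1 rp1 wp1
slot 2 (MEM): stall RD_PORT — free A2,Mu0,Ld1,B1 rp1 wp1
slot 3 (ALU): stall RD_PORT — free A2,Mu0,Ld1,B1 rp1 wp1
slot 4 (MEM): stall WAW — free A2,Mu0,Ld1,B1 rp1 wp1
slot 5 (MUL): stall FU — free A2,Mu0,Ld1,B1 rp1 wp1
slot 6 (MUL): stall FU — free A2,Mu0,Ld1,B1 rp1 wp1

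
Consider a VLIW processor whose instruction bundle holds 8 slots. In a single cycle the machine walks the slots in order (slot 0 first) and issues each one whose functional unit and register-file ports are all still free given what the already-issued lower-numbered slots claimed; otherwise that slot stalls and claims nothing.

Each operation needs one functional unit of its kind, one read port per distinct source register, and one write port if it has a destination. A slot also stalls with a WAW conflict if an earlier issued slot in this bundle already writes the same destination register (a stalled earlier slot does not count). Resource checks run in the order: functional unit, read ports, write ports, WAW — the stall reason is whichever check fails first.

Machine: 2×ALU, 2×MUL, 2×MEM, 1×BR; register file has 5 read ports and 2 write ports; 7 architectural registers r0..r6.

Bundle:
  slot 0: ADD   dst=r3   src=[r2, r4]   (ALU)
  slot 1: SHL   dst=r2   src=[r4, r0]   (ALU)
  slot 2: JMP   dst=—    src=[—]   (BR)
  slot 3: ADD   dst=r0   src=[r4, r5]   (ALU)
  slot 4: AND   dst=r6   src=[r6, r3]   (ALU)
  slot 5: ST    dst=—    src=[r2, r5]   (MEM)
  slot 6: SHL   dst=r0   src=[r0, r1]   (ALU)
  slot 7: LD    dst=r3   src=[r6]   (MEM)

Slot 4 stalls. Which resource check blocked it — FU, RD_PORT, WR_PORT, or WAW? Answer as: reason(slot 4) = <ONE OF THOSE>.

reason(slot 4) = FU

  0. ALU→r3 ⇒ go  {1A/2Mu/2Ld/1B | 3r 1w}
  1. ALU→r2 ⇒ go  {0A/2Mu/2Ld/1B | 1r 0w}
  2. BR ⇒ go  {0A/2Mu/2Ld/0B | 1r 0w}
  3. ALU→r0 ⇒ no(FU)  {0A/2Mu/2Ld/0B | 1r 0w}
  4. ALU→r6 ⇒ no(FU)  {0A/2Mu/2Ld/0B | 1r 0w}
  5. MEM ⇒ no(RD_PORT)  {0A/2Mu/2Ld/0B | 1r 0w}
  6. ALU→r0 ⇒ no(FU)  {0A/2Mu/2Ld/0B | 1r 0w}
  7. MEM→r3 ⇒ no(WR_PORT)  {0A/2Mu/2Ld/0B | 1r 0w}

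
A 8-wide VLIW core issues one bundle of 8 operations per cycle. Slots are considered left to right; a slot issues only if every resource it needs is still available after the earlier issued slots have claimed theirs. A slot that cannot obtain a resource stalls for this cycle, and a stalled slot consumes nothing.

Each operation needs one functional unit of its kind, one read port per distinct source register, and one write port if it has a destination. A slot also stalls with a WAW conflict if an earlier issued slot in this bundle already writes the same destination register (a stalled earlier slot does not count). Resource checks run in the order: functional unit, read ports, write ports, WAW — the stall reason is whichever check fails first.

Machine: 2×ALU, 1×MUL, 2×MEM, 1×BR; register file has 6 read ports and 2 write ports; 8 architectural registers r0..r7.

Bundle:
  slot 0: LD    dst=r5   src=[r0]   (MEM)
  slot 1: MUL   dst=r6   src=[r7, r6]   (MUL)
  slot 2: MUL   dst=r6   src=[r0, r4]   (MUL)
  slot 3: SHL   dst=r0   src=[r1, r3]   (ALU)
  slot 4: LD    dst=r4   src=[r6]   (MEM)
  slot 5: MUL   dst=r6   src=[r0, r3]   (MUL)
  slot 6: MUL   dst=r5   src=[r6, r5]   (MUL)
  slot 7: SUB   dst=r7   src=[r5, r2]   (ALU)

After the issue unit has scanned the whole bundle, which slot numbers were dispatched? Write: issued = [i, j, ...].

issued = [0, 1]

#0 MEM src=r0 dispatched  <A:2 Mu:1 Ld:1 B:1 rd:5 wr:1>
#1 MUL src=r7,r6 dispatched  <A:2 Mu:0 Ld:1 B:1 rd:3 wr:0>
#2 MUL src=r0,r4 held:FU  <A:2 Mu:0 Ld:1 B:1 rd:3 wr:0>
#3 ALU src=r1,r3 held:WR_PORT  <A:2 Mu:0 Ld:1 B:1 rd:3 wr:0>
#4 MEM src=r6 held:WR_PORT  <A:2 Mu:0 Ld:1 B:1 rd:3 wr:0>
#5 MUL src=r0,r3 held:FU  <A:2 Mu:0 Ld:1 B:1 rd:3 wr:0>
#6 MUL src=r6,r5 held:FU  <A:2 Mu:0 Ld:1 B:1 rd:3 wr:0>
#7 ALU src=r5,r2 held:WR_PORT  <A:2 Mu:0 Ld:1 B:1 rd:3 wr:0>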